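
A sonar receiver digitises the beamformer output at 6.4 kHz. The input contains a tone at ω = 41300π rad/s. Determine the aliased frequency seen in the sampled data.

1.45 kHz

ω = 41300π rad/s → f = ω/(2π) = 20650 Hz = 20.65 kHz.
20.65 kHz mod fs = 1.45 kHz.
1.45 kHz ≤ fs/2 = 3.2 kHz, appears at 1.45 kHz.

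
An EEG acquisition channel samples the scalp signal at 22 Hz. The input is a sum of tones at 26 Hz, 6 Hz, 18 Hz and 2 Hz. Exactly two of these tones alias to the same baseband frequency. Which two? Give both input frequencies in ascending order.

fs/2 = 11 Hz.
26 Hz mod fs = 4 Hz.
4 Hz ≤ fs/2 = 11 Hz, appears at 4 Hz.
6 Hz ≤ fs/2 = 11 Hz, passes unchanged.
18 Hz > fs/2 = 11 Hz, folds to fs − 18 Hz = 4 Hz.
2 Hz ≤ fs/2 = 11 Hz, passes unchanged.
18 Hz and 26 Hz both map to 4 Hz.

18 Hz, 26 Hz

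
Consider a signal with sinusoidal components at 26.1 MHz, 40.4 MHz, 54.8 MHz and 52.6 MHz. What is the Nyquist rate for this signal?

Highest-frequency component: 54.8 MHz.
Nyquist rate = 2 × 54.8 MHz = 109.6 MHz.

109.6 MHz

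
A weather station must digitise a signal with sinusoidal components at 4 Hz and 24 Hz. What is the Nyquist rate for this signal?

48 Hz

Highest-frequency component: 24 Hz.
Nyquist rate = 2 × 24 Hz = 48 Hz.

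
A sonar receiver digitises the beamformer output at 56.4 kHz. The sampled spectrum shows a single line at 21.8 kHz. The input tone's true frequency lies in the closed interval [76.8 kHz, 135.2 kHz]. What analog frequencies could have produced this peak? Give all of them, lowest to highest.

78.2 kHz, 91 kHz, 134.6 kHz

Frequencies that alias to 21.8 kHz are k·fs ± 21.8 kHz for integer k ≥ 0.
k=0: 21.8 kHz.
k=1: 34.6 kHz, 78.2 kHz.
k=2: 91 kHz, 134.6 kHz.
k=3: 147.4 kHz, 191 kHz.
Within [76.8 kHz, 135.2 kHz]: 78.2 kHz, 91 kHz, 134.6 kHz.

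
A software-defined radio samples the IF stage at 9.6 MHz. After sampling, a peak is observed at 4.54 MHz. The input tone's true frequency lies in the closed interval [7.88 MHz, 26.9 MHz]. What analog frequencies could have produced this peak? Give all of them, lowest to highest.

Frequencies that alias to 4.54 MHz are k·fs ± 4.54 MHz for integer k ≥ 0.
k=0: 4.54 MHz.
k=1: 5.06 MHz, 14.14 MHz.
k=2: 14.66 MHz, 23.74 MHz.
k=3: 24.26 MHz, 33.34 MHz.
k=4: 33.86 MHz, 42.94 MHz.
Within [7.88 MHz, 26.9 MHz]: 14.14 MHz, 14.66 MHz, 23.74 MHz, 24.26 MHz.

14.14 MHz, 14.66 MHz, 23.74 MHz, 24.26 MHz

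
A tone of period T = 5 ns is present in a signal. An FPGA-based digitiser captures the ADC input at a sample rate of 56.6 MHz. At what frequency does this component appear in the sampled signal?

26.4 MHz

T = 5 ns → f = 1/T = 200 MHz.
200 MHz mod fs = 30.2 MHz.
30.2 MHz > fs/2 = 28.3 MHz, folds to fs − 30.2 MHz = 26.4 MHz.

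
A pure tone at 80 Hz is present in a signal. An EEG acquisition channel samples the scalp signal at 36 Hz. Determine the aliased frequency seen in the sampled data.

80 Hz mod fs = 8 Hz.
8 Hz ≤ fs/2 = 18 Hz, appears at 8 Hz.

8 Hz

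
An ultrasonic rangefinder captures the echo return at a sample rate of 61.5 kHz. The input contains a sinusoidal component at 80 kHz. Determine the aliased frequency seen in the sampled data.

80 kHz mod fs = 18.5 kHz.
18.5 kHz ≤ fs/2 = 30.75 kHz, appears at 18.5 kHz.

18.5 kHz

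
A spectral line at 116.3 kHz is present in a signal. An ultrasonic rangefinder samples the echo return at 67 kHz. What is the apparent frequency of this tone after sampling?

17.7 kHz

116.3 kHz mod fs = 49.3 kHz.
49.3 kHz > fs/2 = 33.5 kHz, folds to fs − 49.3 kHz = 17.7 kHz.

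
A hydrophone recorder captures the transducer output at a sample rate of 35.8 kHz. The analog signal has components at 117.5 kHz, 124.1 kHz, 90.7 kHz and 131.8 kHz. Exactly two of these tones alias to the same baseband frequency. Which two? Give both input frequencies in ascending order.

fs/2 = 17.9 kHz.
117.5 kHz mod fs = 10.1 kHz.
10.1 kHz ≤ fs/2 = 17.9 kHz, appears at 10.1 kHz.
124.1 kHz mod fs = 16.7 kHz.
16.7 kHz ≤ fs/2 = 17.9 kHz, appears at 16.7 kHz.
90.7 kHz mod fs = 19.1 kHz.
19.1 kHz > fs/2 = 17.9 kHz, folds to fs − 19.1 kHz = 16.7 kHz.
131.8 kHz mod fs = 24.4 kHz.
24.4 kHz > fs/2 = 17.9 kHz, folds to fs − 24.4 kHz = 11.4 kHz.
90.7 kHz and 124.1 kHz both map to 16.7 kHz.

90.7 kHz, 124.1 kHz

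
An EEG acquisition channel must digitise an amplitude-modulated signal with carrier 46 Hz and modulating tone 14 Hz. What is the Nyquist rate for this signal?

120 Hz

AM sidebands sit at fc ± fm = 32 Hz and 60 Hz.
Highest-frequency component: 60 Hz.
Nyquist rate = 2 × 60 Hz = 120 Hz.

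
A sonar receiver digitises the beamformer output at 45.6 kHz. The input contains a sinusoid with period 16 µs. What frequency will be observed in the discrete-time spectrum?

T = 16 µs → f = 1/T = 62.5 kHz.
62.5 kHz mod fs = 16.9 kHz.
16.9 kHz ≤ fs/2 = 22.8 kHz, appears at 16.9 kHz.

16.9 kHz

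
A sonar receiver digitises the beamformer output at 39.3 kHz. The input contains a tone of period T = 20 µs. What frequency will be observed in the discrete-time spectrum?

10.7 kHz

T = 20 µs → f = 1/T = 50 kHz.
50 kHz mod fs = 10.7 kHz.
10.7 kHz ≤ fs/2 = 19.65 kHz, appears at 10.7 kHz.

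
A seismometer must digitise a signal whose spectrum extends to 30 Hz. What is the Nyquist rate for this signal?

60 Hz

Nyquist rate = 2 × 30 Hz = 60 Hz.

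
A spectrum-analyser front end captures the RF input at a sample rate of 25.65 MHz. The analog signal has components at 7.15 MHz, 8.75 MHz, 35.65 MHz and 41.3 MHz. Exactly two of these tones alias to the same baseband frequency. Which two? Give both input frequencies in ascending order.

35.65 MHz, 41.3 MHz

fs/2 = 12.825 MHz.
7.15 MHz ≤ fs/2 = 12.825 MHz, passes unchanged.
8.75 MHz ≤ fs/2 = 12.825 MHz, passes unchanged.
35.65 MHz mod fs = 10 MHz.
10 MHz ≤ fs/2 = 12.825 MHz, appears at 10 MHz.
41.3 MHz mod fs = 15.65 MHz.
15.65 MHz > fs/2 = 12.825 MHz, folds to fs − 15.65 MHz = 10 MHz.
35.65 MHz and 41.3 MHz both map to 10 MHz.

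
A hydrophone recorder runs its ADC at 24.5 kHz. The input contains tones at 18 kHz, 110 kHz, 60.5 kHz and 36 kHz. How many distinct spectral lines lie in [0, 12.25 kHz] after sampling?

fs/2 = 12.25 kHz.
18 kHz > fs/2 = 12.25 kHz, folds to fs − 18 kHz = 6.5 kHz.
110 kHz mod fs = 12 kHz.
12 kHz ≤ fs/2 = 12.25 kHz, appears at 12 kHz.
60.5 kHz mod fs = 11.5 kHz.
11.5 kHz ≤ fs/2 = 12.25 kHz, appears at 11.5 kHz.
36 kHz mod fs = 11.5 kHz.
11.5 kHz ≤ fs/2 = 12.25 kHz, appears at 11.5 kHz.
Distinct values: {6.5 kHz, 11.5 kHz, 12 kHz} → 3.

3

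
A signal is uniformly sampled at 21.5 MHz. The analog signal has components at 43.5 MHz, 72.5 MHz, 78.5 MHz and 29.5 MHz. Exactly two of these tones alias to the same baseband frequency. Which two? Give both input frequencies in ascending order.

29.5 MHz, 72.5 MHz

fs/2 = 10.75 MHz.
43.5 MHz mod fs = 0.5 MHz.
0.5 MHz ≤ fs/2 = 10.75 MHz, appears at 0.5 MHz.
72.5 MHz mod fs = 8 MHz.
8 MHz ≤ fs/2 = 10.75 MHz, appears at 8 MHz.
78.5 MHz mod fs = 14 MHz.
14 MHz > fs/2 = 10.75 MHz, folds to fs − 14 MHz = 7.5 MHz.
29.5 MHz mod fs = 8 MHz.
8 MHz ≤ fs/2 = 10.75 MHz, appears at 8 MHz.
29.5 MHz and 72.5 MHz both map to 8 MHz.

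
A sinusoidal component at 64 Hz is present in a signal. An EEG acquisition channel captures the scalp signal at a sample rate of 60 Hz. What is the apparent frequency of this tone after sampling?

64 Hz mod fs = 4 Hz.
4 Hz ≤ fs/2 = 30 Hz, appears at 4 Hz.

4 Hz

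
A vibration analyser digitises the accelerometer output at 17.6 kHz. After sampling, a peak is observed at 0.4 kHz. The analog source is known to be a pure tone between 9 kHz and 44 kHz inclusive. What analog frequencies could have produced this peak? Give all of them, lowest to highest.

17.2 kHz, 18 kHz, 34.8 kHz, 35.6 kHz

Frequencies that alias to 0.4 kHz are k·fs ± 0.4 kHz for integer k ≥ 0.
k=0: 0.4 kHz.
k=1: 17.2 kHz, 18 kHz.
k=2: 34.8 kHz, 35.6 kHz.
k=3: 52.4 kHz, 53.2 kHz.
Within [9 kHz, 44 kHz]: 17.2 kHz, 18 kHz, 34.8 kHz, 35.6 kHz.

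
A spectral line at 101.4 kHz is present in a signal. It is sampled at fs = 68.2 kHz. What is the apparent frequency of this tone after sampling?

33.2 kHz

101.4 kHz mod fs = 33.2 kHz.
33.2 kHz ≤ fs/2 = 34.1 kHz, appears at 33.2 kHz.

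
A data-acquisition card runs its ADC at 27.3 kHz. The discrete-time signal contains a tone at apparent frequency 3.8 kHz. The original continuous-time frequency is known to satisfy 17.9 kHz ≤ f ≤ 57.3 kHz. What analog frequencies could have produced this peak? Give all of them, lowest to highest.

23.5 kHz, 31.1 kHz, 50.8 kHz

Frequencies that alias to 3.8 kHz are k·fs ± 3.8 kHz for integer k ≥ 0.
k=0: 3.8 kHz.
k=1: 23.5 kHz, 31.1 kHz.
k=2: 50.8 kHz, 58.4 kHz.
k=3: 78.1 kHz, 85.7 kHz.
Within [17.9 kHz, 57.3 kHz]: 23.5 kHz, 31.1 kHz, 50.8 kHz.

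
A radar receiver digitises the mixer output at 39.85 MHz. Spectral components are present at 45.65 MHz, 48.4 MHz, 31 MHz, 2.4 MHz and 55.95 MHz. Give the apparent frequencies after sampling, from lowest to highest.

2.4 MHz, 5.8 MHz, 8.55 MHz, 8.85 MHz, 16.1 MHz

fs/2 = 19.925 MHz.
45.65 MHz mod fs = 5.8 MHz.
5.8 MHz ≤ fs/2 = 19.925 MHz, appears at 5.8 MHz.
48.4 MHz mod fs = 8.55 MHz.
8.55 MHz ≤ fs/2 = 19.925 MHz, appears at 8.55 MHz.
31 MHz > fs/2 = 19.925 MHz, folds to fs − 31 MHz = 8.85 MHz.
2.4 MHz ≤ fs/2 = 19.925 MHz, passes unchanged.
55.95 MHz mod fs = 16.1 MHz.
16.1 MHz ≤ fs/2 = 19.925 MHz, appears at 16.1 MHz.
Distinct values: {2.4 MHz, 5.8 MHz, 8.55 MHz, 8.85 MHz, 16.1 MHz}.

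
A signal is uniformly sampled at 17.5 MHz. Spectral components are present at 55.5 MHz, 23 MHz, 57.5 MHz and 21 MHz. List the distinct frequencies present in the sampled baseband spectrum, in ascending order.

3 MHz, 3.5 MHz, 5 MHz, 5.5 MHz

fs/2 = 8.75 MHz.
55.5 MHz mod fs = 3 MHz.
3 MHz ≤ fs/2 = 8.75 MHz, appears at 3 MHz.
23 MHz mod fs = 5.5 MHz.
5.5 MHz ≤ fs/2 = 8.75 MHz, appears at 5.5 MHz.
57.5 MHz mod fs = 5 MHz.
5 MHz ≤ fs/2 = 8.75 MHz, appears at 5 MHz.
21 MHz mod fs = 3.5 MHz.
3.5 MHz ≤ fs/2 = 8.75 MHz, appears at 3.5 MHz.
Distinct values: {3 MHz, 3.5 MHz, 5 MHz, 5.5 MHz}.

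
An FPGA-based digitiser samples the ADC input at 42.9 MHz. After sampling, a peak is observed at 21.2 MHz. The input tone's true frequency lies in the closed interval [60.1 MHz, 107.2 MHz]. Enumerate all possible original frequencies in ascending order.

64.1 MHz, 64.6 MHz, 107 MHz

Frequencies that alias to 21.2 MHz are k·fs ± 21.2 MHz for integer k ≥ 0.
k=0: 21.2 MHz.
k=1: 21.7 MHz, 64.1 MHz.
k=2: 64.6 MHz, 107 MHz.
k=3: 107.5 MHz, 149.9 MHz.
Within [60.1 MHz, 107.2 MHz]: 64.1 MHz, 64.6 MHz, 107 MHz.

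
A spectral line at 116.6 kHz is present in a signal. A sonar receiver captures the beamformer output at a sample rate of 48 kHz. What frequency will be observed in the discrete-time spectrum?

20.6 kHz

116.6 kHz mod fs = 20.6 kHz.
20.6 kHz ≤ fs/2 = 24 kHz, appears at 20.6 kHz.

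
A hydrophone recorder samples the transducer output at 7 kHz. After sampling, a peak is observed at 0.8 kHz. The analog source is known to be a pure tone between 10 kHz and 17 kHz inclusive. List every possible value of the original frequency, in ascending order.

13.2 kHz, 14.8 kHz

Frequencies that alias to 0.8 kHz are k·fs ± 0.8 kHz for integer k ≥ 0.
k=0: 0.8 kHz.
k=1: 6.2 kHz, 7.8 kHz.
k=2: 13.2 kHz, 14.8 kHz.
k=3: 20.2 kHz, 21.8 kHz.
Within [10 kHz, 17 kHz]: 13.2 kHz, 14.8 kHz.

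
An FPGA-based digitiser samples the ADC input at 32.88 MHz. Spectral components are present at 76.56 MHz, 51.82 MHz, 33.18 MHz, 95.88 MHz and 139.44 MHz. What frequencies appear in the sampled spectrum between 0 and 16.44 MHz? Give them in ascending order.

0.3 MHz, 2.76 MHz, 7.92 MHz, 10.8 MHz, 13.94 MHz

fs/2 = 16.44 MHz.
76.56 MHz mod fs = 10.8 MHz.
10.8 MHz ≤ fs/2 = 16.44 MHz, appears at 10.8 MHz.
51.82 MHz mod fs = 18.94 MHz.
18.94 MHz > fs/2 = 16.44 MHz, folds to fs − 18.94 MHz = 13.94 MHz.
33.18 MHz mod fs = 0.3 MHz.
0.3 MHz ≤ fs/2 = 16.44 MHz, appears at 0.3 MHz.
95.88 MHz mod fs = 30.12 MHz.
30.12 MHz > fs/2 = 16.44 MHz, folds to fs − 30.12 MHz = 2.76 MHz.
139.44 MHz mod fs = 7.92 MHz.
7.92 MHz ≤ fs/2 = 16.44 MHz, appears at 7.92 MHz.
Distinct values: {0.3 MHz, 2.76 MHz, 7.92 MHz, 10.8 MHz, 13.94 MHz}.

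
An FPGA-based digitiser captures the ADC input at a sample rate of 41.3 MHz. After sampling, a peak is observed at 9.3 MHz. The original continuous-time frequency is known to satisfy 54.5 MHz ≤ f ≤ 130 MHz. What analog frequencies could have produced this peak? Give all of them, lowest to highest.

73.3 MHz, 91.9 MHz, 114.6 MHz

Frequencies that alias to 9.3 MHz are k·fs ± 9.3 MHz for integer k ≥ 0.
k=0: 9.3 MHz.
k=1: 32 MHz, 50.6 MHz.
k=2: 73.3 MHz, 91.9 MHz.
k=3: 114.6 MHz, 133.2 MHz.
k=4: 155.9 MHz, 174.5 MHz.
Within [54.5 MHz, 130 MHz]: 73.3 MHz, 91.9 MHz, 114.6 MHz.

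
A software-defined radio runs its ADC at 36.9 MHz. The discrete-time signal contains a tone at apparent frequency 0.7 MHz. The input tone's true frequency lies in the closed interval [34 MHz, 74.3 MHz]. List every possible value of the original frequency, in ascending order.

Frequencies that alias to 0.7 MHz are k·fs ± 0.7 MHz for integer k ≥ 0.
k=0: 0.7 MHz.
k=1: 36.2 MHz, 37.6 MHz.
k=2: 73.1 MHz, 74.5 MHz.
k=3: 110 MHz, 111.4 MHz.
Within [34 MHz, 74.3 MHz]: 36.2 MHz, 37.6 MHz, 73.1 MHz.

36.2 MHz, 37.6 MHz, 73.1 MHz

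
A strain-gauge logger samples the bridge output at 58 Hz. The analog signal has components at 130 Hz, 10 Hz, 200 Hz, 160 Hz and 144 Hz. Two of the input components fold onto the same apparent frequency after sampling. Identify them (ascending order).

fs/2 = 29 Hz.
130 Hz mod fs = 14 Hz.
14 Hz ≤ fs/2 = 29 Hz, appears at 14 Hz.
10 Hz ≤ fs/2 = 29 Hz, passes unchanged.
200 Hz mod fs = 26 Hz.
26 Hz ≤ fs/2 = 29 Hz, appears at 26 Hz.
160 Hz mod fs = 44 Hz.
44 Hz > fs/2 = 29 Hz, folds to fs − 44 Hz = 14 Hz.
144 Hz mod fs = 28 Hz.
28 Hz ≤ fs/2 = 29 Hz, appears at 28 Hz.
130 Hz and 160 Hz both map to 14 Hz.

130 Hz, 160 Hz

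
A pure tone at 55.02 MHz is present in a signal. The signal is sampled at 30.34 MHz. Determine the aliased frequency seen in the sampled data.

5.66 MHz

55.02 MHz mod fs = 24.68 MHz.
24.68 MHz > fs/2 = 15.17 MHz, folds to fs − 24.68 MHz = 5.66 MHz.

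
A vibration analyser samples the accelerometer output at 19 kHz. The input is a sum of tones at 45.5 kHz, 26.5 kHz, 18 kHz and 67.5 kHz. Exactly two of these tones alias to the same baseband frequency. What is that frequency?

7.5 kHz

fs/2 = 9.5 kHz.
45.5 kHz mod fs = 7.5 kHz.
7.5 kHz ≤ fs/2 = 9.5 kHz, appears at 7.5 kHz.
26.5 kHz mod fs = 7.5 kHz.
7.5 kHz ≤ fs/2 = 9.5 kHz, appears at 7.5 kHz.
18 kHz > fs/2 = 9.5 kHz, folds to fs − 18 kHz = 1 kHz.
67.5 kHz mod fs = 10.5 kHz.
10.5 kHz > fs/2 = 9.5 kHz, folds to fs − 10.5 kHz = 8.5 kHz.
26.5 kHz and 45.5 kHz both map to 7.5 kHz.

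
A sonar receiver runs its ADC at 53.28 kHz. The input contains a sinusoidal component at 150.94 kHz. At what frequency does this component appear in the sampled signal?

8.9 kHz

150.94 kHz mod fs = 44.38 kHz.
44.38 kHz > fs/2 = 26.64 kHz, folds to fs − 44.38 kHz = 8.9 kHz.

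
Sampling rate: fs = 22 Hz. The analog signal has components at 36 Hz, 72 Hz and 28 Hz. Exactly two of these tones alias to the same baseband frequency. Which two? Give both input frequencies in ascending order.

28 Hz, 72 Hz

fs/2 = 11 Hz.
36 Hz mod fs = 14 Hz.
14 Hz > fs/2 = 11 Hz, folds to fs − 14 Hz = 8 Hz.
72 Hz mod fs = 6 Hz.
6 Hz ≤ fs/2 = 11 Hz, appears at 6 Hz.
28 Hz mod fs = 6 Hz.
6 Hz ≤ fs/2 = 11 Hz, appears at 6 Hz.
28 Hz and 72 Hz both map to 6 Hz.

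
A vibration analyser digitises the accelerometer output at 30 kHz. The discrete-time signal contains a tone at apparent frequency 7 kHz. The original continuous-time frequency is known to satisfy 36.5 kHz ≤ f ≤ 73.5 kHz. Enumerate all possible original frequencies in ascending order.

Frequencies that alias to 7 kHz are k·fs ± 7 kHz for integer k ≥ 0.
k=0: 7 kHz.
k=1: 23 kHz, 37 kHz.
k=2: 53 kHz, 67 kHz.
k=3: 83 kHz, 97 kHz.
Within [36.5 kHz, 73.5 kHz]: 37 kHz, 53 kHz, 67 kHz.

37 kHz, 53 kHz, 67 kHz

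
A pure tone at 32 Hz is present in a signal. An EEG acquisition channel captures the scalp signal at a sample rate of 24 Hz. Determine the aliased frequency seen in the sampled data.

8 Hz

32 Hz mod fs = 8 Hz.
8 Hz ≤ fs/2 = 12 Hz, appears at 8 Hz.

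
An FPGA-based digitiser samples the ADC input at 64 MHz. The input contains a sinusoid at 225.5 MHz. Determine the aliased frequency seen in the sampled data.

225.5 MHz mod fs = 33.5 MHz.
33.5 MHz > fs/2 = 32 MHz, folds to fs − 33.5 MHz = 30.5 MHz.

30.5 MHz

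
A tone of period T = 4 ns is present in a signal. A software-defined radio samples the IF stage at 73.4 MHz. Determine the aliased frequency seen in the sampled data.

T = 4 ns → f = 1/T = 250 MHz.
250 MHz mod fs = 29.8 MHz.
29.8 MHz ≤ fs/2 = 36.7 MHz, appears at 29.8 MHz.

29.8 MHz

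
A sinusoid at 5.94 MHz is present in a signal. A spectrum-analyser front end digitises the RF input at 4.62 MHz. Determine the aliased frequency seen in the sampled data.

5.94 MHz mod fs = 1.32 MHz.
1.32 MHz ≤ fs/2 = 2.31 MHz, appears at 1.32 MHz.

1.32 MHz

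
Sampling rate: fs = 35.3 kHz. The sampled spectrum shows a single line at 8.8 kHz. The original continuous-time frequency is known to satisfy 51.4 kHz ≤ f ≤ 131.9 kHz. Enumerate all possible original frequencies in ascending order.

Frequencies that alias to 8.8 kHz are k·fs ± 8.8 kHz for integer k ≥ 0.
k=0: 8.8 kHz.
k=1: 26.5 kHz, 44.1 kHz.
k=2: 61.8 kHz, 79.4 kHz.
k=3: 97.1 kHz, 114.7 kHz.
k=4: 132.4 kHz, 150 kHz.
Within [51.4 kHz, 131.9 kHz]: 61.8 kHz, 79.4 kHz, 97.1 kHz, 114.7 kHz.

61.8 kHz, 79.4 kHz, 97.1 kHz, 114.7 kHz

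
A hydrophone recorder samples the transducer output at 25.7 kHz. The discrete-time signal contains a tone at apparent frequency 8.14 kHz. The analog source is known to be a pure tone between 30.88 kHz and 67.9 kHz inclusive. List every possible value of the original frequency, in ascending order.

Frequencies that alias to 8.14 kHz are k·fs ± 8.14 kHz for integer k ≥ 0.
k=0: 8.14 kHz.
k=1: 17.56 kHz, 33.84 kHz.
k=2: 43.26 kHz, 59.54 kHz.
k=3: 68.96 kHz, 85.24 kHz.
Within [30.88 kHz, 67.9 kHz]: 33.84 kHz, 43.26 kHz, 59.54 kHz.

33.84 kHz, 43.26 kHz, 59.54 kHz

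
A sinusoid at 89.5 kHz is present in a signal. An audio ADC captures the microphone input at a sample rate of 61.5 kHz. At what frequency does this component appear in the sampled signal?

28 kHz

89.5 kHz mod fs = 28 kHz.
28 kHz ≤ fs/2 = 30.75 kHz, appears at 28 kHz.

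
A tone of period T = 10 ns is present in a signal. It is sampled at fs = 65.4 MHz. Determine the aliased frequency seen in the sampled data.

30.8 MHz

T = 10 ns → f = 1/T = 100 MHz.
100 MHz mod fs = 34.6 MHz.
34.6 MHz > fs/2 = 32.7 MHz, folds to fs − 34.6 MHz = 30.8 MHz.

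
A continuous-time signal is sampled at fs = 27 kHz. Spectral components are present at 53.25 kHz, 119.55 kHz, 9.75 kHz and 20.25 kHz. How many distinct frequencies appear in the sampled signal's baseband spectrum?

4

fs/2 = 13.5 kHz.
53.25 kHz mod fs = 26.25 kHz.
26.25 kHz > fs/2 = 13.5 kHz, folds to fs − 26.25 kHz = 0.75 kHz.
119.55 kHz mod fs = 11.55 kHz.
11.55 kHz ≤ fs/2 = 13.5 kHz, appears at 11.55 kHz.
9.75 kHz ≤ fs/2 = 13.5 kHz, passes unchanged.
20.25 kHz > fs/2 = 13.5 kHz, folds to fs − 20.25 kHz = 6.75 kHz.
Distinct values: {0.75 kHz, 6.75 kHz, 9.75 kHz, 11.55 kHz} → 4.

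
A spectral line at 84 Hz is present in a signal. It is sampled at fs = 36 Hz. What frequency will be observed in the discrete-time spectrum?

84 Hz mod fs = 12 Hz.
12 Hz ≤ fs/2 = 18 Hz, appears at 12 Hz.

12 Hz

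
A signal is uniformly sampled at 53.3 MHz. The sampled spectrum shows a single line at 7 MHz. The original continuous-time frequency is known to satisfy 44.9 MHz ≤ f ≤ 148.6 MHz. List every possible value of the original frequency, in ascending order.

Frequencies that alias to 7 MHz are k·fs ± 7 MHz for integer k ≥ 0.
k=0: 7 MHz.
k=1: 46.3 MHz, 60.3 MHz.
k=2: 99.6 MHz, 113.6 MHz.
k=3: 152.9 MHz, 166.9 MHz.
Within [44.9 MHz, 148.6 MHz]: 46.3 MHz, 60.3 MHz, 99.6 MHz, 113.6 MHz.

46.3 MHz, 60.3 MHz, 99.6 MHz, 113.6 MHz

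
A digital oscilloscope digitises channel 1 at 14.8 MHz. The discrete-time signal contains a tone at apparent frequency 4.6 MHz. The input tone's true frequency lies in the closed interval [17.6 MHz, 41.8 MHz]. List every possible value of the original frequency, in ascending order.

Frequencies that alias to 4.6 MHz are k·fs ± 4.6 MHz for integer k ≥ 0.
k=0: 4.6 MHz.
k=1: 10.2 MHz, 19.4 MHz.
k=2: 25 MHz, 34.2 MHz.
k=3: 39.8 MHz, 49 MHz.
k=4: 54.6 MHz, 63.8 MHz.
Within [17.6 MHz, 41.8 MHz]: 19.4 MHz, 25 MHz, 34.2 MHz, 39.8 MHz.

19.4 MHz, 25 MHz, 34.2 MHz, 39.8 MHz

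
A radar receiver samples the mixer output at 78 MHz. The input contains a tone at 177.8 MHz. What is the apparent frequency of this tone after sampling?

21.8 MHz

177.8 MHz mod fs = 21.8 MHz.
21.8 MHz ≤ fs/2 = 39 MHz, appears at 21.8 MHz.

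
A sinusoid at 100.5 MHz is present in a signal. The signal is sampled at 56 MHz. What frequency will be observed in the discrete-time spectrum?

11.5 MHz

100.5 MHz mod fs = 44.5 MHz.
44.5 MHz > fs/2 = 28 MHz, folds to fs − 44.5 MHz = 11.5 MHz.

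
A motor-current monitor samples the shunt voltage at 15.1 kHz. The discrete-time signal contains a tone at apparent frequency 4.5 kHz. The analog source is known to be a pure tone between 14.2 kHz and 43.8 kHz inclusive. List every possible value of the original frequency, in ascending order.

19.6 kHz, 25.7 kHz, 34.7 kHz, 40.8 kHz

Frequencies that alias to 4.5 kHz are k·fs ± 4.5 kHz for integer k ≥ 0.
k=0: 4.5 kHz.
k=1: 10.6 kHz, 19.6 kHz.
k=2: 25.7 kHz, 34.7 kHz.
k=3: 40.8 kHz, 49.8 kHz.
k=4: 55.9 kHz, 64.9 kHz.
Within [14.2 kHz, 43.8 kHz]: 19.6 kHz, 25.7 kHz, 34.7 kHz, 40.8 kHz.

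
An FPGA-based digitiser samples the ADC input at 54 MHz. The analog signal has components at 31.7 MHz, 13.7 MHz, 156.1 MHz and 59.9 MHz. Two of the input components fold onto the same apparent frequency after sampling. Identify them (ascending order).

59.9 MHz, 156.1 MHz

fs/2 = 27 MHz.
31.7 MHz > fs/2 = 27 MHz, folds to fs − 31.7 MHz = 22.3 MHz.
13.7 MHz ≤ fs/2 = 27 MHz, passes unchanged.
156.1 MHz mod fs = 48.1 MHz.
48.1 MHz > fs/2 = 27 MHz, folds to fs − 48.1 MHz = 5.9 MHz.
59.9 MHz mod fs = 5.9 MHz.
5.9 MHz ≤ fs/2 = 27 MHz, appears at 5.9 MHz.
59.9 MHz and 156.1 MHz both map to 5.9 MHz.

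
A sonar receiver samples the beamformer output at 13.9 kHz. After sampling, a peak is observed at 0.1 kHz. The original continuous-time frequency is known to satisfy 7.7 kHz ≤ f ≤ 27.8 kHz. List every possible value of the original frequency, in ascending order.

13.8 kHz, 14 kHz, 27.7 kHz

Frequencies that alias to 0.1 kHz are k·fs ± 0.1 kHz for integer k ≥ 0.
k=0: 0.1 kHz.
k=1: 13.8 kHz, 14 kHz.
k=2: 27.7 kHz, 27.9 kHz.
k=3: 41.6 kHz, 41.8 kHz.
Within [7.7 kHz, 27.8 kHz]: 13.8 kHz, 14 kHz, 27.7 kHz.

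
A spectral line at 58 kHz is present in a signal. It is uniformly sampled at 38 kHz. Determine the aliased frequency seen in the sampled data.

58 kHz mod fs = 20 kHz.
20 kHz > fs/2 = 19 kHz, folds to fs − 20 kHz = 18 kHz.

18 kHz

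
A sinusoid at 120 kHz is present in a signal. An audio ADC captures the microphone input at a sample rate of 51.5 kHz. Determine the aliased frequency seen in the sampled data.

120 kHz mod fs = 17 kHz.
17 kHz ≤ fs/2 = 25.75 kHz, appears at 17 kHz.

17 kHz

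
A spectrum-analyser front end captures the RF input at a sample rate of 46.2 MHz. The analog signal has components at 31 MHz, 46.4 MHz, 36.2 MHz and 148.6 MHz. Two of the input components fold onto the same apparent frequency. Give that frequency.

10 MHz

fs/2 = 23.1 MHz.
31 MHz > fs/2 = 23.1 MHz, folds to fs − 31 MHz = 15.2 MHz.
46.4 MHz mod fs = 0.2 MHz.
0.2 MHz ≤ fs/2 = 23.1 MHz, appears at 0.2 MHz.
36.2 MHz > fs/2 = 23.1 MHz, folds to fs − 36.2 MHz = 10 MHz.
148.6 MHz mod fs = 10 MHz.
10 MHz ≤ fs/2 = 23.1 MHz, appears at 10 MHz.
36.2 MHz and 148.6 MHz both map to 10 MHz.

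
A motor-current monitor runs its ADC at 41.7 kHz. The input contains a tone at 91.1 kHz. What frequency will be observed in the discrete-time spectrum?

91.1 kHz mod fs = 7.7 kHz.
7.7 kHz ≤ fs/2 = 20.85 kHz, appears at 7.7 kHz.

7.7 kHz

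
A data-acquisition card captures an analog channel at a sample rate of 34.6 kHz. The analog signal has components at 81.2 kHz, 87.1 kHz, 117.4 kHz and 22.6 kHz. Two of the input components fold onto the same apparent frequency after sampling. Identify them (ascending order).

fs/2 = 17.3 kHz.
81.2 kHz mod fs = 12 kHz.
12 kHz ≤ fs/2 = 17.3 kHz, appears at 12 kHz.
87.1 kHz mod fs = 17.9 kHz.
17.9 kHz > fs/2 = 17.3 kHz, folds to fs − 17.9 kHz = 16.7 kHz.
117.4 kHz mod fs = 13.6 kHz.
13.6 kHz ≤ fs/2 = 17.3 kHz, appears at 13.6 kHz.
22.6 kHz > fs/2 = 17.3 kHz, folds to fs − 22.6 kHz = 12 kHz.
22.6 kHz and 81.2 kHz both map to 12 kHz.

22.6 kHz, 81.2 kHz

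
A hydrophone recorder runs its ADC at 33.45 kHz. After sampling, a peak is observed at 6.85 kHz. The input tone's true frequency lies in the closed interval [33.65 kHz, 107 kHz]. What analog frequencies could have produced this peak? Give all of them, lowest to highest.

Frequencies that alias to 6.85 kHz are k·fs ± 6.85 kHz for integer k ≥ 0.
k=0: 6.85 kHz.
k=1: 26.6 kHz, 40.3 kHz.
k=2: 60.05 kHz, 73.75 kHz.
k=3: 93.5 kHz, 107.2 kHz.
k=4: 126.95 kHz, 140.65 kHz.
Within [33.65 kHz, 107 kHz]: 40.3 kHz, 60.05 kHz, 73.75 kHz, 93.5 kHz.

40.3 kHz, 60.05 kHz, 73.75 kHz, 93.5 kHz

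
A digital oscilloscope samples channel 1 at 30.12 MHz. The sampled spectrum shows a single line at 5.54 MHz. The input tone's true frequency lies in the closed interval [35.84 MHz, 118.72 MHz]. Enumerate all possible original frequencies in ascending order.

54.7 MHz, 65.78 MHz, 84.82 MHz, 95.9 MHz, 114.94 MHz

Frequencies that alias to 5.54 MHz are k·fs ± 5.54 MHz for integer k ≥ 0.
k=0: 5.54 MHz.
k=1: 24.58 MHz, 35.66 MHz.
k=2: 54.7 MHz, 65.78 MHz.
k=3: 84.82 MHz, 95.9 MHz.
k=4: 114.94 MHz, 126.02 MHz.
k=5: 145.06 MHz, 156.14 MHz.
Within [35.84 MHz, 118.72 MHz]: 54.7 MHz, 65.78 MHz, 84.82 MHz, 95.9 MHz, 114.94 MHz.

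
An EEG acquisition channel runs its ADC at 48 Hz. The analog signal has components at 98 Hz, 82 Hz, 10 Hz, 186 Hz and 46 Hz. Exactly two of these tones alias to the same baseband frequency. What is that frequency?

2 Hz

fs/2 = 24 Hz.
98 Hz mod fs = 2 Hz.
2 Hz ≤ fs/2 = 24 Hz, appears at 2 Hz.
82 Hz mod fs = 34 Hz.
34 Hz > fs/2 = 24 Hz, folds to fs − 34 Hz = 14 Hz.
10 Hz ≤ fs/2 = 24 Hz, passes unchanged.
186 Hz mod fs = 42 Hz.
42 Hz > fs/2 = 24 Hz, folds to fs − 42 Hz = 6 Hz.
46 Hz > fs/2 = 24 Hz, folds to fs − 46 Hz = 2 Hz.
46 Hz and 98 Hz both map to 2 Hz.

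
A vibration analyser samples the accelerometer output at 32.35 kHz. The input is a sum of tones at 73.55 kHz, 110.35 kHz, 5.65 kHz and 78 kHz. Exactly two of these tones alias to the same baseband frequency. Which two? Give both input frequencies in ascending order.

78 kHz, 110.35 kHz

fs/2 = 16.175 kHz.
73.55 kHz mod fs = 8.85 kHz.
8.85 kHz ≤ fs/2 = 16.175 kHz, appears at 8.85 kHz.
110.35 kHz mod fs = 13.3 kHz.
13.3 kHz ≤ fs/2 = 16.175 kHz, appears at 13.3 kHz.
5.65 kHz ≤ fs/2 = 16.175 kHz, passes unchanged.
78 kHz mod fs = 13.3 kHz.
13.3 kHz ≤ fs/2 = 16.175 kHz, appears at 13.3 kHz.
78 kHz and 110.35 kHz both map to 13.3 kHz.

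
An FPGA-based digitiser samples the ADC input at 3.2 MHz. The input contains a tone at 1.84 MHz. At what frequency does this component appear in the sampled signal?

1.84 MHz > fs/2 = 1.6 MHz, folds to fs − 1.84 MHz = 1.36 MHz.

1.36 MHz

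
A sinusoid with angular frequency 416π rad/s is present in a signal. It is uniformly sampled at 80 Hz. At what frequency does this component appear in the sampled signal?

ω = 416π rad/s → f = ω/(2π) = 208 Hz.
208 Hz mod fs = 48 Hz.
48 Hz > fs/2 = 40 Hz, folds to fs − 48 Hz = 32 Hz.

32 Hz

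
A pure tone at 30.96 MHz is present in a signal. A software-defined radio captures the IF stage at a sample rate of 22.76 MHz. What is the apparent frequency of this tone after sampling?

30.96 MHz mod fs = 8.2 MHz.
8.2 MHz ≤ fs/2 = 11.38 MHz, appears at 8.2 MHz.

8.2 MHz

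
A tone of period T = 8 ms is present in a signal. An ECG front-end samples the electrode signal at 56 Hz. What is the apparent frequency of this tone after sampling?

13 Hz

T = 8 ms → f = 1/T = 125 Hz.
125 Hz mod fs = 13 Hz.
13 Hz ≤ fs/2 = 28 Hz, appears at 13 Hz.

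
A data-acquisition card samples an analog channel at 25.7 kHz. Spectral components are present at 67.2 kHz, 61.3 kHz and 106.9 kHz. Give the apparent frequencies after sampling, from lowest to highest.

4.1 kHz, 9.9 kHz

fs/2 = 12.85 kHz.
67.2 kHz mod fs = 15.8 kHz.
15.8 kHz > fs/2 = 12.85 kHz, folds to fs − 15.8 kHz = 9.9 kHz.
61.3 kHz mod fs = 9.9 kHz.
9.9 kHz ≤ fs/2 = 12.85 kHz, appears at 9.9 kHz.
106.9 kHz mod fs = 4.1 kHz.
4.1 kHz ≤ fs/2 = 12.85 kHz, appears at 4.1 kHz.
Distinct values: {4.1 kHz, 9.9 kHz}.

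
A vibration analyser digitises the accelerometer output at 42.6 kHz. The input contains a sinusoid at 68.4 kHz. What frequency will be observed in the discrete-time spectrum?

68.4 kHz mod fs = 25.8 kHz.
25.8 kHz > fs/2 = 21.3 kHz, folds to fs − 25.8 kHz = 16.8 kHz.

16.8 kHz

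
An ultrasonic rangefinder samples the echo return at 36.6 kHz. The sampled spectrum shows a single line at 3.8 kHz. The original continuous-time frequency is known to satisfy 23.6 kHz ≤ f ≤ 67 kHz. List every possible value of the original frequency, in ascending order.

32.8 kHz, 40.4 kHz

Frequencies that alias to 3.8 kHz are k·fs ± 3.8 kHz for integer k ≥ 0.
k=0: 3.8 kHz.
k=1: 32.8 kHz, 40.4 kHz.
k=2: 69.4 kHz, 77 kHz.
Within [23.6 kHz, 67 kHz]: 32.8 kHz, 40.4 kHz.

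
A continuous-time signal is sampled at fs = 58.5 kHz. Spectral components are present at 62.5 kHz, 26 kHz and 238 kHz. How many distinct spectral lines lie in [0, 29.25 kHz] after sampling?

2

fs/2 = 29.25 kHz.
62.5 kHz mod fs = 4 kHz.
4 kHz ≤ fs/2 = 29.25 kHz, appears at 4 kHz.
26 kHz ≤ fs/2 = 29.25 kHz, passes unchanged.
238 kHz mod fs = 4 kHz.
4 kHz ≤ fs/2 = 29.25 kHz, appears at 4 kHz.
Distinct values: {4 kHz, 26 kHz} → 2.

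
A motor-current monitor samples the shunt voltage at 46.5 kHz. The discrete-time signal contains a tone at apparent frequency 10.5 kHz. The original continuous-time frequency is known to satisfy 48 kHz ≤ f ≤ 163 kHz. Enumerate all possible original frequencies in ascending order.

Frequencies that alias to 10.5 kHz are k·fs ± 10.5 kHz for integer k ≥ 0.
k=0: 10.5 kHz.
k=1: 36 kHz, 57 kHz.
k=2: 82.5 kHz, 103.5 kHz.
k=3: 129 kHz, 150 kHz.
k=4: 175.5 kHz, 196.5 kHz.
Within [48 kHz, 163 kHz]: 57 kHz, 82.5 kHz, 103.5 kHz, 129 kHz, 150 kHz.

57 kHz, 82.5 kHz, 103.5 kHz, 129 kHz, 150 kHz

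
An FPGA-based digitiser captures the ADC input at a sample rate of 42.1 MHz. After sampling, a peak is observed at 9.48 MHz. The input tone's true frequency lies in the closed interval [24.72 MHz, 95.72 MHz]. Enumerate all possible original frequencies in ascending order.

32.62 MHz, 51.58 MHz, 74.72 MHz, 93.68 MHz

Frequencies that alias to 9.48 MHz are k·fs ± 9.48 MHz for integer k ≥ 0.
k=0: 9.48 MHz.
k=1: 32.62 MHz, 51.58 MHz.
k=2: 74.72 MHz, 93.68 MHz.
k=3: 116.82 MHz, 135.78 MHz.
Within [24.72 MHz, 95.72 MHz]: 32.62 MHz, 51.58 MHz, 74.72 MHz, 93.68 MHz.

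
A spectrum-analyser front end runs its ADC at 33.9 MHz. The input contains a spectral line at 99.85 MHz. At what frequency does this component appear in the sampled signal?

99.85 MHz mod fs = 32.05 MHz.
32.05 MHz > fs/2 = 16.95 MHz, folds to fs − 32.05 MHz = 1.85 MHz.

1.85 MHz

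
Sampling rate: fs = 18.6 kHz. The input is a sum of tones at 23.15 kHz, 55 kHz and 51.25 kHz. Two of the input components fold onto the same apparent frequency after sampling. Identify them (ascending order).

fs/2 = 9.3 kHz.
23.15 kHz mod fs = 4.55 kHz.
4.55 kHz ≤ fs/2 = 9.3 kHz, appears at 4.55 kHz.
55 kHz mod fs = 17.8 kHz.
17.8 kHz > fs/2 = 9.3 kHz, folds to fs − 17.8 kHz = 0.8 kHz.
51.25 kHz mod fs = 14.05 kHz.
14.05 kHz > fs/2 = 9.3 kHz, folds to fs − 14.05 kHz = 4.55 kHz.
23.15 kHz and 51.25 kHz both map to 4.55 kHz.

23.15 kHz, 51.25 kHz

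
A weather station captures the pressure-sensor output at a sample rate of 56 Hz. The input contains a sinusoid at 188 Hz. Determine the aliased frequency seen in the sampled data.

20 Hz

188 Hz mod fs = 20 Hz.
20 Hz ≤ fs/2 = 28 Hz, appears at 20 Hz.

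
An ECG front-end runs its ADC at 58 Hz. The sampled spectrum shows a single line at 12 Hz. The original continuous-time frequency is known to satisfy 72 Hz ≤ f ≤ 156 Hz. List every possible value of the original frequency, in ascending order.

Frequencies that alias to 12 Hz are k·fs ± 12 Hz for integer k ≥ 0.
k=0: 12 Hz.
k=1: 46 Hz, 70 Hz.
k=2: 104 Hz, 128 Hz.
k=3: 162 Hz, 186 Hz.
Within [72 Hz, 156 Hz]: 104 Hz, 128 Hz.

104 Hz, 128 Hz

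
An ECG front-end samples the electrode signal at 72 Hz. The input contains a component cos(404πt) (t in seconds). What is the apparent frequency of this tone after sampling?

ω = 404π rad/s → f = ω/(2π) = 202 Hz.
202 Hz mod fs = 58 Hz.
58 Hz > fs/2 = 36 Hz, folds to fs − 58 Hz = 14 Hz.

14 Hz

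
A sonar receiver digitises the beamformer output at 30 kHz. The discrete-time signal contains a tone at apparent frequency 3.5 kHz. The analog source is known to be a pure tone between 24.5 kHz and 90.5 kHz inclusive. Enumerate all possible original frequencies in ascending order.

Frequencies that alias to 3.5 kHz are k·fs ± 3.5 kHz for integer k ≥ 0.
k=0: 3.5 kHz.
k=1: 26.5 kHz, 33.5 kHz.
k=2: 56.5 kHz, 63.5 kHz.
k=3: 86.5 kHz, 93.5 kHz.
k=4: 116.5 kHz, 123.5 kHz.
Within [24.5 kHz, 90.5 kHz]: 26.5 kHz, 33.5 kHz, 56.5 kHz, 63.5 kHz, 86.5 kHz.

26.5 kHz, 33.5 kHz, 56.5 kHz, 63.5 kHz, 86.5 kHz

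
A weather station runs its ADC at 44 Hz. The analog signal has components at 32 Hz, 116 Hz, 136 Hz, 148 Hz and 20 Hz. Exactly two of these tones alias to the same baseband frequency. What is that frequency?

fs/2 = 22 Hz.
32 Hz > fs/2 = 22 Hz, folds to fs − 32 Hz = 12 Hz.
116 Hz mod fs = 28 Hz.
28 Hz > fs/2 = 22 Hz, folds to fs − 28 Hz = 16 Hz.
136 Hz mod fs = 4 Hz.
4 Hz ≤ fs/2 = 22 Hz, appears at 4 Hz.
148 Hz mod fs = 16 Hz.
16 Hz ≤ fs/2 = 22 Hz, appears at 16 Hz.
20 Hz ≤ fs/2 = 22 Hz, passes unchanged.
116 Hz and 148 Hz both map to 16 Hz.

16 Hz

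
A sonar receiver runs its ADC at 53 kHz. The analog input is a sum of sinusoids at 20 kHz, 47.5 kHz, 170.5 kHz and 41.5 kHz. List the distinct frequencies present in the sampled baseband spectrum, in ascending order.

5.5 kHz, 11.5 kHz, 20 kHz

fs/2 = 26.5 kHz.
20 kHz ≤ fs/2 = 26.5 kHz, passes unchanged.
47.5 kHz > fs/2 = 26.5 kHz, folds to fs − 47.5 kHz = 5.5 kHz.
170.5 kHz mod fs = 11.5 kHz.
11.5 kHz ≤ fs/2 = 26.5 kHz, appears at 11.5 kHz.
41.5 kHz > fs/2 = 26.5 kHz, folds to fs − 41.5 kHz = 11.5 kHz.
Distinct values: {5.5 kHz, 11.5 kHz, 20 kHz}.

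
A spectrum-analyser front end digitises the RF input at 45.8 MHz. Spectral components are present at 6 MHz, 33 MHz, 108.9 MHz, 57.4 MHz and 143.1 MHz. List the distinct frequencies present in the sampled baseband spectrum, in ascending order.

5.7 MHz, 6 MHz, 11.6 MHz, 12.8 MHz, 17.3 MHz

fs/2 = 22.9 MHz.
6 MHz ≤ fs/2 = 22.9 MHz, passes unchanged.
33 MHz > fs/2 = 22.9 MHz, folds to fs − 33 MHz = 12.8 MHz.
108.9 MHz mod fs = 17.3 MHz.
17.3 MHz ≤ fs/2 = 22.9 MHz, appears at 17.3 MHz.
57.4 MHz mod fs = 11.6 MHz.
11.6 MHz ≤ fs/2 = 22.9 MHz, appears at 11.6 MHz.
143.1 MHz mod fs = 5.7 MHz.
5.7 MHz ≤ fs/2 = 22.9 MHz, appears at 5.7 MHz.
Distinct values: {5.7 MHz, 6 MHz, 11.6 MHz, 12.8 MHz, 17.3 MHz}.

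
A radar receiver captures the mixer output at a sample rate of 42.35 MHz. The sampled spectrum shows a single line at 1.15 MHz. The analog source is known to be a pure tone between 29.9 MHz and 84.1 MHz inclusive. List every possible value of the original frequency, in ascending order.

41.2 MHz, 43.5 MHz, 83.55 MHz

Frequencies that alias to 1.15 MHz are k·fs ± 1.15 MHz for integer k ≥ 0.
k=0: 1.15 MHz.
k=1: 41.2 MHz, 43.5 MHz.
k=2: 83.55 MHz, 85.85 MHz.
k=3: 125.9 MHz, 128.2 MHz.
Within [29.9 MHz, 84.1 MHz]: 41.2 MHz, 43.5 MHz, 83.55 MHz.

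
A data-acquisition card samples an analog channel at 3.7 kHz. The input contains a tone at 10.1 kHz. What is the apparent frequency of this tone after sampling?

1 kHz

10.1 kHz mod fs = 2.7 kHz.
2.7 kHz > fs/2 = 1.85 kHz, folds to fs − 2.7 kHz = 1 kHz.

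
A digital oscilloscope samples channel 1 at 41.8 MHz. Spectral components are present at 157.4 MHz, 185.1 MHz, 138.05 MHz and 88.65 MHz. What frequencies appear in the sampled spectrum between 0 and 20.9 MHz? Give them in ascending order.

5.05 MHz, 9.8 MHz, 12.65 MHz, 17.9 MHz

fs/2 = 20.9 MHz.
157.4 MHz mod fs = 32 MHz.
32 MHz > fs/2 = 20.9 MHz, folds to fs − 32 MHz = 9.8 MHz.
185.1 MHz mod fs = 17.9 MHz.
17.9 MHz ≤ fs/2 = 20.9 MHz, appears at 17.9 MHz.
138.05 MHz mod fs = 12.65 MHz.
12.65 MHz ≤ fs/2 = 20.9 MHz, appears at 12.65 MHz.
88.65 MHz mod fs = 5.05 MHz.
5.05 MHz ≤ fs/2 = 20.9 MHz, appears at 5.05 MHz.
Distinct values: {5.05 MHz, 9.8 MHz, 12.65 MHz, 17.9 MHz}.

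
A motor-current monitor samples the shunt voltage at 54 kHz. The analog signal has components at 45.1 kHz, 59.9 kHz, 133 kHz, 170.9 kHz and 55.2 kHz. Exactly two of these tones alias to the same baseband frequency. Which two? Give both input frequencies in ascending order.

45.1 kHz, 170.9 kHz

fs/2 = 27 kHz.
45.1 kHz > fs/2 = 27 kHz, folds to fs − 45.1 kHz = 8.9 kHz.
59.9 kHz mod fs = 5.9 kHz.
5.9 kHz ≤ fs/2 = 27 kHz, appears at 5.9 kHz.
133 kHz mod fs = 25 kHz.
25 kHz ≤ fs/2 = 27 kHz, appears at 25 kHz.
170.9 kHz mod fs = 8.9 kHz.
8.9 kHz ≤ fs/2 = 27 kHz, appears at 8.9 kHz.
55.2 kHz mod fs = 1.2 kHz.
1.2 kHz ≤ fs/2 = 27 kHz, appears at 1.2 kHz.
45.1 kHz and 170.9 kHz both map to 8.9 kHz.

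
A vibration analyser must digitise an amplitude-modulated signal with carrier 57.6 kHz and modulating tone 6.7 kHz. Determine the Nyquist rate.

128.6 kHz

AM sidebands sit at fc ± fm = 50.9 kHz and 64.3 kHz.
Highest-frequency component: 64.3 kHz.
Nyquist rate = 2 × 64.3 kHz = 128.6 kHz.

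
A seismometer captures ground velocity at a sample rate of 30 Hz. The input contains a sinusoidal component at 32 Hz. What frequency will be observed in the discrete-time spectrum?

2 Hz

32 Hz mod fs = 2 Hz.
2 Hz ≤ fs/2 = 15 Hz, appears at 2 Hz.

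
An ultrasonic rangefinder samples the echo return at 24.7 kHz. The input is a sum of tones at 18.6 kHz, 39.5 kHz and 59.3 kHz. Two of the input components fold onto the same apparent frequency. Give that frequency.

9.9 kHz

fs/2 = 12.35 kHz.
18.6 kHz > fs/2 = 12.35 kHz, folds to fs − 18.6 kHz = 6.1 kHz.
39.5 kHz mod fs = 14.8 kHz.
14.8 kHz > fs/2 = 12.35 kHz, folds to fs − 14.8 kHz = 9.9 kHz.
59.3 kHz mod fs = 9.9 kHz.
9.9 kHz ≤ fs/2 = 12.35 kHz, appears at 9.9 kHz.
39.5 kHz and 59.3 kHz both map to 9.9 kHz.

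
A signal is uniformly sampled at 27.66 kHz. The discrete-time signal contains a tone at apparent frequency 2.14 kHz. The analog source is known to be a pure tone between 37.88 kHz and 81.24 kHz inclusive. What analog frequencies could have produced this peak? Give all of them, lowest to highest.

Frequencies that alias to 2.14 kHz are k·fs ± 2.14 kHz for integer k ≥ 0.
k=0: 2.14 kHz.
k=1: 25.52 kHz, 29.8 kHz.
k=2: 53.18 kHz, 57.46 kHz.
k=3: 80.84 kHz, 85.12 kHz.
k=4: 108.5 kHz, 112.78 kHz.
Within [37.88 kHz, 81.24 kHz]: 53.18 kHz, 57.46 kHz, 80.84 kHz.

53.18 kHz, 57.46 kHz, 80.84 kHz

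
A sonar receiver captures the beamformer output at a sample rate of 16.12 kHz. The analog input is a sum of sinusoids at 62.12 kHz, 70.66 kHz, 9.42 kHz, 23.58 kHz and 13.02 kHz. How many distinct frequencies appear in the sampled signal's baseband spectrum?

fs/2 = 8.06 kHz.
62.12 kHz mod fs = 13.76 kHz.
13.76 kHz > fs/2 = 8.06 kHz, folds to fs − 13.76 kHz = 2.36 kHz.
70.66 kHz mod fs = 6.18 kHz.
6.18 kHz ≤ fs/2 = 8.06 kHz, appears at 6.18 kHz.
9.42 kHz > fs/2 = 8.06 kHz, folds to fs − 9.42 kHz = 6.7 kHz.
23.58 kHz mod fs = 7.46 kHz.
7.46 kHz ≤ fs/2 = 8.06 kHz, appears at 7.46 kHz.
13.02 kHz > fs/2 = 8.06 kHz, folds to fs − 13.02 kHz = 3.1 kHz.
Distinct values: {2.36 kHz, 3.1 kHz, 6.18 kHz, 6.7 kHz, 7.46 kHz} → 5.

5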